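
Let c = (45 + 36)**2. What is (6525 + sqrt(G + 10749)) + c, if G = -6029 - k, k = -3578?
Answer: 13086 + 3*sqrt(922) ≈ 13177.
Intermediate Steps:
G = -2451 (G = -6029 - 1*(-3578) = -6029 + 3578 = -2451)
c = 6561 (c = 81**2 = 6561)
(6525 + sqrt(G + 10749)) + c = (6525 + sqrt(-2451 + 10749)) + 6561 = (6525 + sqrt(8298)) + 6561 = (6525 + 3*sqrt(922)) + 6561 = 13086 + 3*sqrt(922)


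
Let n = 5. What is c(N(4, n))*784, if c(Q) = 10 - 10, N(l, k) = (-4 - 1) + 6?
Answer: 0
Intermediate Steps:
N(l, k) = 1 (N(l, k) = -5 + 6 = 1)
c(Q) = 0
c(N(4, n))*784 = 0*784 = 0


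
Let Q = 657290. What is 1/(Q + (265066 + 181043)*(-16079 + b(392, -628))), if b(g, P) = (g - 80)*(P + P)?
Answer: -1/181989955369 ≈ -5.4948e-12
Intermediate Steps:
b(g, P) = 2*P*(-80 + g) (b(g, P) = (-80 + g)*(2*P) = 2*P*(-80 + g))
1/(Q + (265066 + 181043)*(-16079 + b(392, -628))) = 1/(657290 + (265066 + 181043)*(-16079 + 2*(-628)*(-80 + 392))) = 1/(657290 + 446109*(-16079 + 2*(-628)*312)) = 1/(657290 + 446109*(-16079 - 391872)) = 1/(657290 + 446109*(-407951)) = 1/(657290 - 181990612659) = 1/(-181989955369) = -1/181989955369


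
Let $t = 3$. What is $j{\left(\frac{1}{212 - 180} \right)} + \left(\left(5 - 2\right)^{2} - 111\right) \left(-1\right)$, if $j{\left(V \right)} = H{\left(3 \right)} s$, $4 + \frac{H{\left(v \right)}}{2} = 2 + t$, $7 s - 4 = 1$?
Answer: $\frac{724}{7} \approx 103.43$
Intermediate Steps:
$s = \frac{5}{7}$ ($s = \frac{4}{7} + \frac{1}{7} \cdot 1 = \frac{4}{7} + \frac{1}{7} = \frac{5}{7} \approx 0.71429$)
$H{\left(v \right)} = 2$ ($H{\left(v \right)} = -8 + 2 \left(2 + 3\right) = -8 + 2 \cdot 5 = -8 + 10 = 2$)
$j{\left(V \right)} = \frac{10}{7}$ ($j{\left(V \right)} = 2 \cdot \frac{5}{7} = \frac{10}{7}$)
$j{\left(\frac{1}{212 - 180} \right)} + \left(\left(5 - 2\right)^{2} - 111\right) \left(-1\right) = \frac{10}{7} + \left(\left(5 - 2\right)^{2} - 111\right) \left(-1\right) = \frac{10}{7} + \left(3^{2} - 111\right) \left(-1\right) = \frac{10}{7} + \left(9 - 111\right) \left(-1\right) = \frac{10}{7} - -102 = \frac{10}{7} + 102 = \frac{724}{7}$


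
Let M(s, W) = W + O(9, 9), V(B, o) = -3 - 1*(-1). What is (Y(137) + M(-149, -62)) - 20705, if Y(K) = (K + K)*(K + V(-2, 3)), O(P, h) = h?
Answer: 16232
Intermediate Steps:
V(B, o) = -2 (V(B, o) = -3 + 1 = -2)
M(s, W) = 9 + W (M(s, W) = W + 9 = 9 + W)
Y(K) = 2*K*(-2 + K) (Y(K) = (K + K)*(K - 2) = (2*K)*(-2 + K) = 2*K*(-2 + K))
(Y(137) + M(-149, -62)) - 20705 = (2*137*(-2 + 137) + (9 - 62)) - 20705 = (2*137*135 - 53) - 20705 = (36990 - 53) - 20705 = 36937 - 20705 = 16232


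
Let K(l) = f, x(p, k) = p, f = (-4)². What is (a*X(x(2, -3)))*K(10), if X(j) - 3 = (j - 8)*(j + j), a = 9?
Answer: -3024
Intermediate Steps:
f = 16
K(l) = 16
X(j) = 3 + 2*j*(-8 + j) (X(j) = 3 + (j - 8)*(j + j) = 3 + (-8 + j)*(2*j) = 3 + 2*j*(-8 + j))
(a*X(x(2, -3)))*K(10) = (9*(3 - 16*2 + 2*2²))*16 = (9*(3 - 32 + 2*4))*16 = (9*(3 - 32 + 8))*16 = (9*(-21))*16 = -189*16 = -3024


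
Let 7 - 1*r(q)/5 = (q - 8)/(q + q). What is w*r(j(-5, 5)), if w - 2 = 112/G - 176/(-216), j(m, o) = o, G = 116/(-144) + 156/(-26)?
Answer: -470558/945 ≈ -497.94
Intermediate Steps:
G = -245/36 (G = 116*(-1/144) + 156*(-1/26) = -29/36 - 6 = -245/36 ≈ -6.8056)
w = -12892/945 (w = 2 + (112/(-245/36) - 176/(-216)) = 2 + (112*(-36/245) - 176*(-1/216)) = 2 + (-576/35 + 22/27) = 2 - 14782/945 = -12892/945 ≈ -13.642)
r(q) = 35 - 5*(-8 + q)/(2*q) (r(q) = 35 - 5*(q - 8)/(q + q) = 35 - 5*(-8 + q)/(2*q))
w*r(j(-5, 5)) = -12892*(65/2 + 20/5)/945 = -12892*(65/2 + 20*(1/5))/945 = -12892*(65/2 + 4)/945 = -12892/945*73/2 = -470558/945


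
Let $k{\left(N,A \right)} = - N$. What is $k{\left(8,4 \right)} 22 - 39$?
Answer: $-215$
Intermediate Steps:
$k{\left(8,4 \right)} 22 - 39 = \left(-1\right) 8 \cdot 22 - 39 = \left(-8\right) 22 - 39 = -176 - 39 = -215$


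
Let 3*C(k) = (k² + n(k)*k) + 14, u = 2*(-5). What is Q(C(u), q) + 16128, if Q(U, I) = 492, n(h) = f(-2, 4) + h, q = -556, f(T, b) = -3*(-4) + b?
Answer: 16620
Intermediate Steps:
f(T, b) = 12 + b
u = -10
n(h) = 16 + h (n(h) = (12 + 4) + h = 16 + h)
C(k) = 14/3 + k²/3 + k*(16 + k)/3 (C(k) = ((k² + (16 + k)*k) + 14)/3 = ((k² + k*(16 + k)) + 14)/3 = (14 + k² + k*(16 + k))/3 = 14/3 + k²/3 + k*(16 + k)/3)
Q(C(u), q) + 16128 = 492 + 16128 = 16620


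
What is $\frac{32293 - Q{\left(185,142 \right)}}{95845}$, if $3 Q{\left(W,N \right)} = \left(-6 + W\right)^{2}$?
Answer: $\frac{64838}{287535} \approx 0.2255$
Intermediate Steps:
$Q{\left(W,N \right)} = \frac{\left(-6 + W\right)^{2}}{3}$
$\frac{32293 - Q{\left(185,142 \right)}}{95845} = \frac{32293 - \frac{\left(-6 + 185\right)^{2}}{3}}{95845} = \left(32293 - \frac{179^{2}}{3}\right) \frac{1}{95845} = \left(32293 - \frac{1}{3} \cdot 32041\right) \frac{1}{95845} = \left(32293 - \frac{32041}{3}\right) \frac{1}{95845} = \frac{64838}{3} \cdot \frac{1}{95845} = \frac{64838}{287535}$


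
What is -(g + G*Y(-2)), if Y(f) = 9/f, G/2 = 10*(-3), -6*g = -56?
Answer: -838/3 ≈ -279.33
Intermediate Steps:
g = 28/3 (g = -1/6*(-56) = 28/3 ≈ 9.3333)
G = -60 (G = 2*(10*(-3)) = 2*(-30) = -60)
-(g + G*Y(-2)) = -(28/3 - 540/(-2)) = -(28/3 - 540*(-1)/2) = -(28/3 - 60*(-9/2)) = -(28/3 + 270) = -1*838/3 = -838/3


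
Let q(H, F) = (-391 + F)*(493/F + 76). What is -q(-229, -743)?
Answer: 63475650/743 ≈ 85432.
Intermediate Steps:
q(H, F) = (-391 + F)*(76 + 493/F)
-q(-229, -743) = -(-29223 - 192763/(-743) + 76*(-743)) = -(-29223 - 192763*(-1/743) - 56468) = -(-29223 + 192763/743 - 56468) = -1*(-63475650/743) = 63475650/743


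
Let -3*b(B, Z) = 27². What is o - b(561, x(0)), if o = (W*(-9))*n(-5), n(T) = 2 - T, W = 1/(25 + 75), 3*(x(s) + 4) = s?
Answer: 24237/100 ≈ 242.37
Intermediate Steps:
x(s) = -4 + s/3
W = 1/100 ≈ 0.010000
b(B, Z) = -243 (b(B, Z) = -⅓*27² = -⅓*729 = -243)
o = -63/100 (o = ((1/100)*(-9))*(2 - 1*(-5)) = -9*(2 + 5)/100 = -9/100*7 = -63/100 ≈ -0.63000)
o - b(561, x(0)) = -63/100 - 1*(-243) = -63/100 + 243 = 24237/100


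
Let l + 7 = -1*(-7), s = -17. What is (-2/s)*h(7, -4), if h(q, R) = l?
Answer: 0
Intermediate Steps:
l = 0 (l = -7 - 1*(-7) = -7 + 7 = 0)
h(q, R) = 0
(-2/s)*h(7, -4) = -2/(-17)*0 = -2*(-1/17)*0 = (2/17)*0 = 0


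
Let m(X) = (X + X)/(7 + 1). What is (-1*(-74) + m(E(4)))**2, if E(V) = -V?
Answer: 5329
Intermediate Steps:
m(X) = X/4 (m(X) = (2*X)/8 = (2*X)*(1/8) = X/4)
(-1*(-74) + m(E(4)))**2 = (-1*(-74) + (-1*4)/4)**2 = (74 + (1/4)*(-4))**2 = (74 - 1)**2 = 73**2 = 5329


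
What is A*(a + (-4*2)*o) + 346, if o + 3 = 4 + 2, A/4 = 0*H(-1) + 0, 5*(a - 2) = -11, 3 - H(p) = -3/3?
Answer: 346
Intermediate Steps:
H(p) = 4 (H(p) = 3 - (-3)/3 = 3 - 1*(-1) = 3 + 1 = 4)
a = -⅕ (a = 2 + (⅕)*(-11) = 2 - 11/5 = -⅕ ≈ -0.20000)
A = 0 (A = 4*(0*4 + 0) = 4*(0 + 0) = 4*0 = 0)
o = 3 (o = -3 + (4 + 2) = -3 + 6 = 3)
A*(a + (-4*2)*o) + 346 = 0*(-⅕ - 4*2*3) + 346 = 0*(-⅕ - 8*3) + 346 = 0*(-⅕ - 24) + 346 = 0*(-121/5) + 346 = 0 + 346 = 346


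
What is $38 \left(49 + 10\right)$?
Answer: $2242$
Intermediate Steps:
$38 \left(49 + 10\right) = 38 \cdot 59 = 2242$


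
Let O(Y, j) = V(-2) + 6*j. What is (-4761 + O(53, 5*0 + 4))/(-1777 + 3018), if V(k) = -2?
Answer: -4739/1241 ≈ -3.8187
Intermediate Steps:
O(Y, j) = -2 + 6*j
(-4761 + O(53, 5*0 + 4))/(-1777 + 3018) = (-4761 + (-2 + 6*(5*0 + 4)))/(-1777 + 3018) = (-4761 + (-2 + 6*(0 + 4)))/1241 = (-4761 + (-2 + 6*4))*(1/1241) = (-4761 + (-2 + 24))*(1/1241) = (-4761 + 22)*(1/1241) = -4739*1/1241 = -4739/1241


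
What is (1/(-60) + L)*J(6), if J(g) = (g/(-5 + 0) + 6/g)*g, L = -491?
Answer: 29461/50 ≈ 589.22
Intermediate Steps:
J(g) = g*(6/g - g/5) (J(g) = (g/(-5) + 6/g)*g = (g*(-⅕) + 6/g)*g = (-g/5 + 6/g)*g = (6/g - g/5)*g = g*(6/g - g/5))
(1/(-60) + L)*J(6) = (1/(-60) - 491)*(6 - ⅕*6²) = (-1/60 - 491)*(6 - ⅕*36) = -29461*(6 - 36/5)/60 = -29461/60*(-6/5) = 29461/50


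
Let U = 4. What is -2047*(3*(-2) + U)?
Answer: 4094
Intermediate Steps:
-2047*(3*(-2) + U) = -2047*(3*(-2) + 4) = -2047*(-6 + 4) = -2047*(-2) = 4094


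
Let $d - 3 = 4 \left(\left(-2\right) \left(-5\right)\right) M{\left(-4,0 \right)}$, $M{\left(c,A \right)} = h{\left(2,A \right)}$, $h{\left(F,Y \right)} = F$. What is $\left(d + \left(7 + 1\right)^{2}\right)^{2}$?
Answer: $21609$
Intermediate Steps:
$M{\left(c,A \right)} = 2$
$d = 83$ ($d = 3 + 4 \left(\left(-2\right) \left(-5\right)\right) 2 = 3 + 4 \cdot 10 \cdot 2 = 3 + 40 \cdot 2 = 3 + 80 = 83$)
$\left(d + \left(7 + 1\right)^{2}\right)^{2} = \left(83 + \left(7 + 1\right)^{2}\right)^{2} = \left(83 + 8^{2}\right)^{2} = \left(83 + 64\right)^{2} = 147^{2} = 21609$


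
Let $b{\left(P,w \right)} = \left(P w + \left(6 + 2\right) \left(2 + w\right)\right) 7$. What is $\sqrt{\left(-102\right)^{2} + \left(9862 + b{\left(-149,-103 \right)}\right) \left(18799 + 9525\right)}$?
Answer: $4 \sqrt{197622509} \approx 56231.0$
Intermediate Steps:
$b{\left(P,w \right)} = 112 + 56 w + 7 P w$ ($b{\left(P,w \right)} = \left(P w + 8 \left(2 + w\right)\right) 7 = \left(P w + \left(16 + 8 w\right)\right) 7 = \left(16 + 8 w + P w\right) 7 = 112 + 56 w + 7 P w$)
$\sqrt{\left(-102\right)^{2} + \left(9862 + b{\left(-149,-103 \right)}\right) \left(18799 + 9525\right)} = \sqrt{\left(-102\right)^{2} + \left(9862 + \left(112 + 56 \left(-103\right) + 7 \left(-149\right) \left(-103\right)\right)\right) \left(18799 + 9525\right)} = \sqrt{10404 + \left(9862 + \left(112 - 5768 + 107429\right)\right) 28324} = \sqrt{10404 + \left(9862 + 101773\right) 28324} = \sqrt{10404 + 111635 \cdot 28324} = \sqrt{10404 + 3161949740} = \sqrt{3161960144} = 4 \sqrt{197622509}$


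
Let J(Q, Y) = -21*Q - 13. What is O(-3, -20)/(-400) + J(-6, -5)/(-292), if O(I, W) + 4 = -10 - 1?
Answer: -2041/5840 ≈ -0.34949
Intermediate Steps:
O(I, W) = -15 (O(I, W) = -4 + (-10 - 1) = -4 - 11 = -15)
J(Q, Y) = -13 - 21*Q
O(-3, -20)/(-400) + J(-6, -5)/(-292) = -15/(-400) + (-13 - 21*(-6))/(-292) = -15*(-1/400) + (-13 + 126)*(-1/292) = 3/80 + 113*(-1/292) = 3/80 - 113/292 = -2041/5840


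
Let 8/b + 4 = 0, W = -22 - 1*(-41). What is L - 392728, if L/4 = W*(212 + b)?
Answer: -376768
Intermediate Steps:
W = 19 (W = -22 + 41 = 19)
b = -2 (b = 8/(-4 + 0) = 8/(-4) = 8*(-1/4) = -2)
L = 15960 (L = 4*(19*(212 - 2)) = 4*(19*210) = 4*3990 = 15960)
L - 392728 = 15960 - 392728 = -376768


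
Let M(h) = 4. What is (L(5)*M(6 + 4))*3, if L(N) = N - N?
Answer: 0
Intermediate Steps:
L(N) = 0
(L(5)*M(6 + 4))*3 = (0*4)*3 = 0*3 = 0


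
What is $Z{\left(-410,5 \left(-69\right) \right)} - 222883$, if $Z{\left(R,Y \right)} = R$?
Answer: $-223293$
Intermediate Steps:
$Z{\left(-410,5 \left(-69\right) \right)} - 222883 = -410 - 222883 = -223293$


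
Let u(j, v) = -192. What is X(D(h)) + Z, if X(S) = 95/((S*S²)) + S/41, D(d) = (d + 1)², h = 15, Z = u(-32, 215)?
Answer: -127775273161/687865856 ≈ -185.76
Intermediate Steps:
Z = -192
D(d) = (1 + d)²
X(S) = 95/S³ + S/41 (X(S) = 95/(S³) + S*(1/41) = 95/S³ + S/41)
X(D(h)) + Z = (95/((1 + 15)²)³ + (1 + 15)²/41) - 192 = (95/(16²)³ + (1/41)*16²) - 192 = (95/256³ + (1/41)*256) - 192 = (95*(1/16777216) + 256/41) - 192 = (95/16777216 + 256/41) - 192 = 4294971191/687865856 - 192 = -127775273161/687865856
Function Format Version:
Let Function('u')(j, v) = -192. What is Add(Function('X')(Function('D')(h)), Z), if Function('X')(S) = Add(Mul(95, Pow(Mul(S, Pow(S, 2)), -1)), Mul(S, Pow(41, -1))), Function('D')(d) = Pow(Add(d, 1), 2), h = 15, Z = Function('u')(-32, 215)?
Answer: Rational(-127775273161, 687865856) ≈ -185.76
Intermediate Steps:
Z = -192
Function('D')(d) = Pow(Add(1, d), 2)
Function('X')(S) = Add(Mul(95, Pow(S, -3)), Mul(Rational(1, 41), S)) (Function('X')(S) = Add(Mul(95, Pow(Pow(S, 3), -1)), Mul(S, Rational(1, 41))) = Add(Mul(95, Pow(S, -3)), Mul(Rational(1, 41), S)))
Add(Function('X')(Function('D')(h)), Z) = Add(Add(Mul(95, Pow(Pow(Add(1, 15), 2), -3)), Mul(Rational(1, 41), Pow(Add(1, 15), 2))), -192) = Add(Add(Mul(95, Pow(Pow(16, 2), -3)), Mul(Rational(1, 41), Pow(16, 2))), -192) = Add(Add(Mul(95, Pow(256, -3)), Mul(Rational(1, 41), 256)), -192) = Add(Add(Mul(95, Rational(1, 16777216)), Rational(256, 41)), -192) = Add(Add(Rational(95, 16777216), Rational(256, 41)), -192) = Add(Rational(4294971191, 687865856), -192) = Rational(-127775273161, 687865856)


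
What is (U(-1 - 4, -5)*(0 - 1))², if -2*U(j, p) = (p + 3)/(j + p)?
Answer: 1/100 ≈ 0.010000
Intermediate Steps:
U(j, p) = -(3 + p)/(2*(j + p)) (U(j, p) = -(p + 3)/(2*(j + p)) = -(3 + p)/(2*(j + p)))
(U(-1 - 4, -5)*(0 - 1))² = (((-3 - 1*(-5))/(2*((-1 - 4) - 5)))*(0 - 1))² = (((-3 + 5)/(2*(-5 - 5)))*(-1))² = (((½)*2/(-10))*(-1))² = (((½)*(-⅒)*2)*(-1))² = (-⅒*(-1))² = (⅒)² = 1/100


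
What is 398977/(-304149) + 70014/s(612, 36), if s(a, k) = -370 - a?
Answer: -10843241750/149337159 ≈ -72.609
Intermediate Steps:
398977/(-304149) + 70014/s(612, 36) = 398977/(-304149) + 70014/(-370 - 1*612) = 398977*(-1/304149) + 70014/(-370 - 612) = -398977/304149 + 70014/(-982) = -398977/304149 + 70014*(-1/982) = -398977/304149 - 35007/491 = -10843241750/149337159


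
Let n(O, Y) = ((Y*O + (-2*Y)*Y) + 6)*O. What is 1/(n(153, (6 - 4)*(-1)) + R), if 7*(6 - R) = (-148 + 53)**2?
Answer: -7/338851 ≈ -2.0658e-5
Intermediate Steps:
n(O, Y) = O*(6 - 2*Y**2 + O*Y) (n(O, Y) = ((O*Y - 2*Y**2) + 6)*O = ((-2*Y**2 + O*Y) + 6)*O = (6 - 2*Y**2 + O*Y)*O = O*(6 - 2*Y**2 + O*Y))
R = -8983/7 (R = 6 - (-148 + 53)**2/7 = 6 - 1/7*(-95)**2 = 6 - 1/7*9025 = 6 - 9025/7 = -8983/7 ≈ -1283.3)
1/(n(153, (6 - 4)*(-1)) + R) = 1/(153*(6 - 2*(6 - 4)**2 + 153*((6 - 4)*(-1))) - 8983/7) = 1/(153*(6 - 2*(2*(-1))**2 + 153*(2*(-1))) - 8983/7) = 1/(153*(6 - 2*(-2)**2 + 153*(-2)) - 8983/7) = 1/(153*(6 - 2*4 - 306) - 8983/7) = 1/(153*(6 - 8 - 306) - 8983/7) = 1/(153*(-308) - 8983/7) = 1/(-47124 - 8983/7) = 1/(-338851/7) = -7/338851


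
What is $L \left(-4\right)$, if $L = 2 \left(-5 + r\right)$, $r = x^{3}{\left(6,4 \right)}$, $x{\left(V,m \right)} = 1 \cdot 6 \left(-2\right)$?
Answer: $13864$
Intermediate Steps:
$x{\left(V,m \right)} = -12$ ($x{\left(V,m \right)} = 6 \left(-2\right) = -12$)
$r = -1728$ ($r = \left(-12\right)^{3} = -1728$)
$L = -3466$ ($L = 2 \left(-5 - 1728\right) = 2 \left(-1733\right) = -3466$)
$L \left(-4\right) = \left(-3466\right) \left(-4\right) = 13864$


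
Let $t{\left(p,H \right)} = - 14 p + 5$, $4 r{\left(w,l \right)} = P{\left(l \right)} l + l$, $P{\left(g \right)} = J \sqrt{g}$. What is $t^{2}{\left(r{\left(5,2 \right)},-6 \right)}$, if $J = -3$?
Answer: $886 - 84 \sqrt{2} \approx 767.21$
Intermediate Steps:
$P{\left(g \right)} = - 3 \sqrt{g}$
$r{\left(w,l \right)} = - \frac{3 l^{\frac{3}{2}}}{4} + \frac{l}{4}$ ($r{\left(w,l \right)} = \frac{- 3 \sqrt{l} l + l}{4} = \frac{- 3 l^{\frac{3}{2}} + l}{4} = \frac{l - 3 l^{\frac{3}{2}}}{4} = - \frac{3 l^{\frac{3}{2}}}{4} + \frac{l}{4}$)
$t{\left(p,H \right)} = 5 - 14 p$
$t^{2}{\left(r{\left(5,2 \right)},-6 \right)} = \left(5 - 14 \left(- \frac{3 \cdot 2^{\frac{3}{2}}}{4} + \frac{1}{4} \cdot 2\right)\right)^{2} = \left(5 - 14 \left(- \frac{3 \cdot 2 \sqrt{2}}{4} + \frac{1}{2}\right)\right)^{2} = \left(5 - 14 \left(- \frac{3 \sqrt{2}}{2} + \frac{1}{2}\right)\right)^{2} = \left(5 - 14 \left(\frac{1}{2} - \frac{3 \sqrt{2}}{2}\right)\right)^{2} = \left(5 - \left(7 - 21 \sqrt{2}\right)\right)^{2} = \left(-2 + 21 \sqrt{2}\right)^{2}$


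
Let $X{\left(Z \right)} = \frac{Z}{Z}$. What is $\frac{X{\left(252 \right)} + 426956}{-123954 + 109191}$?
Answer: $- \frac{142319}{4921} \approx -28.921$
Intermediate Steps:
$X{\left(Z \right)} = 1$
$\frac{X{\left(252 \right)} + 426956}{-123954 + 109191} = \frac{1 + 426956}{-123954 + 109191} = \frac{426957}{-14763} = 426957 \left(- \frac{1}{14763}\right) = - \frac{142319}{4921}$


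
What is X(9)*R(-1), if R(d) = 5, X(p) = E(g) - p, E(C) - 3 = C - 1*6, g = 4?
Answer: -40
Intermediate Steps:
E(C) = -3 + C (E(C) = 3 + (C - 1*6) = 3 + (C - 6) = 3 + (-6 + C) = -3 + C)
X(p) = 1 - p (X(p) = (-3 + 4) - p = 1 - p)
X(9)*R(-1) = (1 - 1*9)*5 = (1 - 9)*5 = -8*5 = -40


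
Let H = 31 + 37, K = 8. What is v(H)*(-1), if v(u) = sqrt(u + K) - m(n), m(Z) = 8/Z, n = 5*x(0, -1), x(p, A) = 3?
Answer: 8/15 - 2*sqrt(19) ≈ -8.1845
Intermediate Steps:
n = 15 (n = 5*3 = 15)
H = 68
v(u) = -8/15 + sqrt(8 + u) (v(u) = sqrt(u + 8) - 8/15 = sqrt(8 + u) - 8/15 = -8/15 + sqrt(8 + u))
v(H)*(-1) = (-8/15 + sqrt(8 + 68))*(-1) = (-8/15 + sqrt(76))*(-1) = (-8/15 + 2*sqrt(19))*(-1) = 8/15 - 2*sqrt(19)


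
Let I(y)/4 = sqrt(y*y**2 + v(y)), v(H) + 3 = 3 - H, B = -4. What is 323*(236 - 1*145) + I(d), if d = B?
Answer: 29393 + 8*I*sqrt(15) ≈ 29393.0 + 30.984*I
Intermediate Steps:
d = -4
v(H) = -H (v(H) = -3 + (3 - H) = -H)
I(y) = 4*sqrt(y**3 - y) (I(y) = 4*sqrt(y*y**2 - y) = 4*sqrt(y**3 - y))
323*(236 - 1*145) + I(d) = 323*(236 - 1*145) + 4*sqrt((-4)**3 - 1*(-4)) = 323*(236 - 145) + 4*sqrt(-64 + 4) = 323*91 + 4*sqrt(-60) = 29393 + 4*(2*I*sqrt(15)) = 29393 + 8*I*sqrt(15)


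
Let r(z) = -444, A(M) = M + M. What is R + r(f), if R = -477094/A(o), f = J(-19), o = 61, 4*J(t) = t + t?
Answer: -265631/61 ≈ -4354.6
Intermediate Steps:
J(t) = t/2 (J(t) = (t + t)/4 = (2*t)/4 = t/2)
f = -19/2 (f = (½)*(-19) = -19/2 ≈ -9.5000)
A(M) = 2*M
R = -238547/61 (R = -477094/(2*61) = -477094/122 = -477094*1/122 = -238547/61 ≈ -3910.6)
R + r(f) = -238547/61 - 444 = -265631/61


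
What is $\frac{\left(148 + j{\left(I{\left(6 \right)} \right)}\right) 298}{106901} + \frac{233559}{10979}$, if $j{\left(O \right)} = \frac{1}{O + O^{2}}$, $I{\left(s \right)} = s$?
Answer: $\frac{534491713846}{24646987659} \approx 21.686$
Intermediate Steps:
$\frac{\left(148 + j{\left(I{\left(6 \right)} \right)}\right) 298}{106901} + \frac{233559}{10979} = \frac{\left(148 + \frac{1}{6 \left(1 + 6\right)}\right) 298}{106901} + \frac{233559}{10979} = \left(148 + \frac{1}{6 \cdot 7}\right) 298 \cdot \frac{1}{106901} + 233559 \cdot \frac{1}{10979} = \left(148 + \frac{1}{6} \cdot \frac{1}{7}\right) 298 \cdot \frac{1}{106901} + \frac{233559}{10979} = \left(148 + \frac{1}{42}\right) 298 \cdot \frac{1}{106901} + \frac{233559}{10979} = \frac{6217}{42} \cdot 298 \cdot \frac{1}{106901} + \frac{233559}{10979} = \frac{926333}{21} \cdot \frac{1}{106901} + \frac{233559}{10979} = \frac{926333}{2244921} + \frac{233559}{10979} = \frac{534491713846}{24646987659}$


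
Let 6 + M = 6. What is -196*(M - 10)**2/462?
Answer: -1400/33 ≈ -42.424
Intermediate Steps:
M = 0 (M = -6 + 6 = 0)
-196*(M - 10)**2/462 = -196*(0 - 10)**2/462 = -196*(-10)**2/462 = -19600/462 = -196*50/231 = -1400/33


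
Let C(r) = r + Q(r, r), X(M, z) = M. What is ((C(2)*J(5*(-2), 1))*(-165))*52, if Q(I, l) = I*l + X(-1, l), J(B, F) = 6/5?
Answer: -51480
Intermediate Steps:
J(B, F) = 6/5 (J(B, F) = 6*(1/5) = 6/5)
Q(I, l) = -1 + I*l (Q(I, l) = I*l - 1 = -1 + I*l)
C(r) = -1 + r + r**2 (C(r) = r + (-1 + r*r) = r + (-1 + r**2) = -1 + r + r**2)
((C(2)*J(5*(-2), 1))*(-165))*52 = (((-1 + 2 + 2**2)*(6/5))*(-165))*52 = (((-1 + 2 + 4)*(6/5))*(-165))*52 = ((5*(6/5))*(-165))*52 = (6*(-165))*52 = -990*52 = -51480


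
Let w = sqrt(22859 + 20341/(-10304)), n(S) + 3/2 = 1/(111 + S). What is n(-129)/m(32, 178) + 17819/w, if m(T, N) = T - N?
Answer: 7/657 + 142552*sqrt(4213169555)/78506265 ≈ 117.87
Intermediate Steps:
n(S) = -3/2 + 1/(111 + S)
w = 3*sqrt(4213169555)/1288 (w = sqrt(22859 + 20341*(-1/10304)) = sqrt(22859 - 20341/10304) = sqrt(235518795/10304) = 3*sqrt(4213169555)/1288 ≈ 151.19)
n(-129)/m(32, 178) + 17819/w = ((-331 - 3*(-129))/(2*(111 - 129)))/(32 - 1*178) + 17819/((3*sqrt(4213169555)/1288)) = ((1/2)*(-331 + 387)/(-18))/(32 - 178) + 17819*(8*sqrt(4213169555)/78506265) = ((1/2)*(-1/18)*56)/(-146) + 142552*sqrt(4213169555)/78506265 = -14/9*(-1/146) + 142552*sqrt(4213169555)/78506265 = 7/657 + 142552*sqrt(4213169555)/78506265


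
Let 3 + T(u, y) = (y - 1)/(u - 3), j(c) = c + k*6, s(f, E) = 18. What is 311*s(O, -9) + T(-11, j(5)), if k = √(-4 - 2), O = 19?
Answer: 39163/7 - 3*I*√6/7 ≈ 5594.7 - 1.0498*I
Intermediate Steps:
k = I*√6 (k = √(-6) = I*√6 ≈ 2.4495*I)
j(c) = c + 6*I*√6 (j(c) = c + (I*√6)*6 = c + 6*I*√6)
T(u, y) = -3 + (-1 + y)/(-3 + u) (T(u, y) = -3 + (y - 1)/(u - 3) = -3 + (-1 + y)/(-3 + u))
311*s(O, -9) + T(-11, j(5)) = 311*18 + (8 + (5 + 6*I*√6) - 3*(-11))/(-3 - 11) = 5598 + (8 + (5 + 6*I*√6) + 33)/(-14) = 5598 - (46 + 6*I*√6)/14 = 5598 + (-23/7 - 3*I*√6/7) = 39163/7 - 3*I*√6/7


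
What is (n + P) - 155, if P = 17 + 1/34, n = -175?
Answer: -10641/34 ≈ -312.97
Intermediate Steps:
P = 579/34 (P = 17 + 1/34 = 579/34 ≈ 17.029)
(n + P) - 155 = (-175 + 579/34) - 155 = -5371/34 - 155 = -10641/34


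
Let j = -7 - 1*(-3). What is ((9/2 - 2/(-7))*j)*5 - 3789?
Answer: -27193/7 ≈ -3884.7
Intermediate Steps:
j = -4 (j = -7 + 3 = -4)
((9/2 - 2/(-7))*j)*5 - 3789 = ((9/2 - 2/(-7))*(-4))*5 - 3789 = ((9*(1/2) - 2*(-1/7))*(-4))*5 - 3789 = ((9/2 + 2/7)*(-4))*5 - 3789 = ((67/14)*(-4))*5 - 3789 = -134/7*5 - 3789 = -670/7 - 3789 = -27193/7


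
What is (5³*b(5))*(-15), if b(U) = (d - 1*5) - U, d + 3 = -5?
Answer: 33750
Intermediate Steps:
d = -8 (d = -3 - 5 = -8)
b(U) = -13 - U (b(U) = (-8 - 1*5) - U = (-8 - 5) - U = -13 - U)
(5³*b(5))*(-15) = (5³*(-13 - 1*5))*(-15) = (125*(-13 - 5))*(-15) = (125*(-18))*(-15) = -2250*(-15) = 33750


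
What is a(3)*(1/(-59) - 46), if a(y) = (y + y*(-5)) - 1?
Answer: 35295/59 ≈ 598.22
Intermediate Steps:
a(y) = -1 - 4*y (a(y) = (y - 5*y) - 1 = -4*y - 1 = -1 - 4*y)
a(3)*(1/(-59) - 46) = (-1 - 4*3)*(1/(-59) - 46) = (-1 - 12)*(-1/59 - 46) = -13*(-2715/59) = 35295/59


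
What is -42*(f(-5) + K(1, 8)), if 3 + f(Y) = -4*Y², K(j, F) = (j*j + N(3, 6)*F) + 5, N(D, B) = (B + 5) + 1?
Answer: 42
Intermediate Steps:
N(D, B) = 6 + B (N(D, B) = (5 + B) + 1 = 6 + B)
K(j, F) = 5 + j² + 12*F (K(j, F) = (j*j + (6 + 6)*F) + 5 = (j² + 12*F) + 5 = 5 + j² + 12*F)
f(Y) = -3 - 4*Y²
-42*(f(-5) + K(1, 8)) = -42*((-3 - 4*(-5)²) + (5 + 1² + 12*8)) = -42*((-3 - 4*25) + (5 + 1 + 96)) = -42*((-3 - 100) + 102) = -42*(-103 + 102) = -42*(-1) = 42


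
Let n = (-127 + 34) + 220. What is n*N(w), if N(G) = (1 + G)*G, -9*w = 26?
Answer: 56134/81 ≈ 693.01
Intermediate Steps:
w = -26/9 (w = -⅑*26 = -26/9 ≈ -2.8889)
n = 127 (n = -93 + 220 = 127)
N(G) = G*(1 + G)
n*N(w) = 127*(-26*(1 - 26/9)/9) = 127*(-26/9*(-17/9)) = 127*(442/81) = 56134/81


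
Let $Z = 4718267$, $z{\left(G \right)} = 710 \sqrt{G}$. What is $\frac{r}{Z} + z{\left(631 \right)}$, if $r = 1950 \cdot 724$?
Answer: $\frac{1411800}{4718267} + 710 \sqrt{631} \approx 17835.0$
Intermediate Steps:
$r = 1411800$
$\frac{r}{Z} + z{\left(631 \right)} = \frac{1411800}{4718267} + 710 \sqrt{631}$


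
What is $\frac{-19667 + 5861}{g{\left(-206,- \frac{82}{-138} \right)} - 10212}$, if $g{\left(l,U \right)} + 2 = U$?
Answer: $\frac{952614}{704725} \approx 1.3518$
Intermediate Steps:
$g{\left(l,U \right)} = -2 + U$
$\frac{-19667 + 5861}{g{\left(-206,- \frac{82}{-138} \right)} - 10212} = \frac{-19667 + 5861}{\left(-2 - \frac{82}{-138}\right) - 10212} = - \frac{13806}{\left(-2 - - \frac{41}{69}\right) - 10212} = - \frac{13806}{\left(-2 + \frac{41}{69}\right) - 10212} = - \frac{13806}{- \frac{97}{69} - 10212} = - \frac{13806}{- \frac{704725}{69}} = \left(-13806\right) \left(- \frac{69}{704725}\right) = \frac{952614}{704725}$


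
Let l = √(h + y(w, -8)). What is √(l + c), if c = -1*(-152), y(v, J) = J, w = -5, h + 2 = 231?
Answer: √(152 + √221) ≈ 12.918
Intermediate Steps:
h = 229 (h = -2 + 231 = 229)
l = √221 (l = √(229 - 8) = √221 ≈ 14.866)
c = 152
√(l + c) = √(√221 + 152) = √(152 + √221)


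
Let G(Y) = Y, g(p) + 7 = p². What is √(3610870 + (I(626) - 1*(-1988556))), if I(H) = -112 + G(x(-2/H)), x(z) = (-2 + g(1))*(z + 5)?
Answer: √548555277010/313 ≈ 2366.3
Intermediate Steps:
g(p) = -7 + p²
x(z) = -40 - 8*z (x(z) = (-2 + (-7 + 1²))*(z + 5) = (-2 + (-7 + 1))*(5 + z) = (-2 - 6)*(5 + z) = -8*(5 + z) = -40 - 8*z)
I(H) = -152 + 16/H (I(H) = -112 + (-40 - (-16)/H) = -112 + (-40 + 16/H) = -152 + 16/H)
√(3610870 + (I(626) - 1*(-1988556))) = √(3610870 + ((-152 + 16/626) - 1*(-1988556))) = √(3610870 + ((-152 + 16*(1/626)) + 1988556)) = √(3610870 + ((-152 + 8/313) + 1988556)) = √(3610870 + (-47568/313 + 1988556)) = √(3610870 + 622370460/313) = √(1752572770/313) = √548555277010/313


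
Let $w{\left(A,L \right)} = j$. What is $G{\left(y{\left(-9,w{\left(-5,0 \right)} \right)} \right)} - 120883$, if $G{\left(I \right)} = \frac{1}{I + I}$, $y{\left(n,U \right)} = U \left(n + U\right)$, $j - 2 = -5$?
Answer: $- \frac{8703575}{72} \approx -1.2088 \cdot 10^{5}$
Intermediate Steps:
$j = -3$ ($j = 2 - 5 = -3$)
$w{\left(A,L \right)} = -3$
$y{\left(n,U \right)} = U \left(U + n\right)$
$G{\left(I \right)} = \frac{1}{2 I}$
$G{\left(y{\left(-9,w{\left(-5,0 \right)} \right)} \right)} - 120883 = \frac{1}{2 \left(- 3 \left(-3 - 9\right)\right)} - 120883 = \frac{1}{2 \left(\left(-3\right) \left(-12\right)\right)} - 120883 = \frac{1}{2 \cdot 36} - 120883 = \frac{1}{2} \cdot \frac{1}{36} - 120883 = \frac{1}{72} - 120883 = - \frac{8703575}{72}$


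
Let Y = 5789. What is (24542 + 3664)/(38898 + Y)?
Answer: 28206/44687 ≈ 0.63119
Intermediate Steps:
(24542 + 3664)/(38898 + Y) = (24542 + 3664)/(38898 + 5789) = 28206/44687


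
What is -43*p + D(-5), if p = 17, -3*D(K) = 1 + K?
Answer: -2189/3 ≈ -729.67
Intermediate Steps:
D(K) = -⅓ - K/3 (D(K) = -(1 + K)/3 = -⅓ - K/3)
-43*p + D(-5) = -43*17 + (-⅓ - ⅓*(-5)) = -731 + (-⅓ + 5/3) = -731 + 4/3 = -2189/3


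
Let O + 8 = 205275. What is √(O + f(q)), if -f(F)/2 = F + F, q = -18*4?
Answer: 7*√4195 ≈ 453.38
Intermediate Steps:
q = -72
f(F) = -4*F (f(F) = -2*(F + F) = -4*F)
O = 205267 (O = -8 + 205275 = 205267)
√(O + f(q)) = √(205267 - 4*(-72)) = √(205267 + 288) = √205555 = 7*√4195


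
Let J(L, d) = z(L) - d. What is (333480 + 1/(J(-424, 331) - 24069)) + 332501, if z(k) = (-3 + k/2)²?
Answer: 14535035326/21825 ≈ 6.6598e+5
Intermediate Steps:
z(k) = (-3 + k/2)² (z(k) = (-3 + k*(½))² = (-3 + k/2)²)
J(L, d) = -d + (-6 + L)²/4 (J(L, d) = (-6 + L)²/4 - d = -d + (-6 + L)²/4)
(333480 + 1/(J(-424, 331) - 24069)) + 332501 = (333480 + 1/((-1*331 + (-6 - 424)²/4) - 24069)) + 332501 = (333480 + 1/((-331 + (¼)*(-430)²) - 24069)) + 332501 = (333480 + 1/((-331 + (¼)*184900) - 24069)) + 332501 = (333480 + 1/((-331 + 46225) - 24069)) + 332501 = (333480 + 1/(45894 - 24069)) + 332501 = (333480 + 1/21825) + 332501 = 7278201001/21825 + 332501 = 14535035326/21825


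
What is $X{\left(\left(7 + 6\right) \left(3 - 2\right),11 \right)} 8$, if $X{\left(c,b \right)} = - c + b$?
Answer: $-16$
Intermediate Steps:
$X{\left(c,b \right)} = b - c$
$X{\left(\left(7 + 6\right) \left(3 - 2\right),11 \right)} 8 = \left(11 - \left(7 + 6\right) \left(3 - 2\right)\right) 8 = \left(11 - 13 \cdot 1\right) 8 = \left(11 - 13\right) 8 = \left(-2\right) 8 = -16$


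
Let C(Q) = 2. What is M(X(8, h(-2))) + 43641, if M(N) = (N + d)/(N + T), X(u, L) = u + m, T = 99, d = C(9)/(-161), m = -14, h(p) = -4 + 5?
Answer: 653435725/14973 ≈ 43641.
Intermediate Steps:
h(p) = 1
d = -2/161 (d = 2/(-161) = 2*(-1/161) = -2/161 ≈ -0.012422)
X(u, L) = -14 + u (X(u, L) = u - 14 = -14 + u)
M(N) = (-2/161 + N)/(99 + N) (M(N) = (N - 2/161)/(N + 99) = (-2/161 + N)/(99 + N))
M(X(8, h(-2))) + 43641 = (-2/161 + (-14 + 8))/(99 + (-14 + 8)) + 43641 = (-2/161 - 6)/(99 - 6) + 43641 = -968/161/93 + 43641 = (1/93)*(-968/161) + 43641 = -968/14973 + 43641 = 653435725/14973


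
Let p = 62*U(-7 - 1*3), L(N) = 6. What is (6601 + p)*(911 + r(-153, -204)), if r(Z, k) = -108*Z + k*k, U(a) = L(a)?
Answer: 411762623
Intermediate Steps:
U(a) = 6
r(Z, k) = k**2 - 108*Z (r(Z, k) = -108*Z + k**2 = k**2 - 108*Z)
p = 372 (p = 62*6 = 372)
(6601 + p)*(911 + r(-153, -204)) = (6601 + 372)*(911 + ((-204)**2 - 108*(-153))) = 6973*(911 + (41616 + 16524)) = 6973*(911 + 58140) = 6973*59051 = 411762623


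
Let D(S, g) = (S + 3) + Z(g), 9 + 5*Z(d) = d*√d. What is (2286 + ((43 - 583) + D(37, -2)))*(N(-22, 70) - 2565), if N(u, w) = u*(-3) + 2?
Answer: -22275737/5 + 4994*I*√2/5 ≈ -4.4551e+6 + 1412.5*I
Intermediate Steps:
N(u, w) = 2 - 3*u (N(u, w) = -3*u + 2 = 2 - 3*u)
Z(d) = -9/5 + d^(3/2)/5 (Z(d) = -9/5 + (d*√d)/5 = -9/5 + d^(3/2)/5)
D(S, g) = 6/5 + S + g^(3/2)/5 (D(S, g) = (S + 3) + (-9/5 + g^(3/2)/5) = (3 + S) + (-9/5 + g^(3/2)/5) = 6/5 + S + g^(3/2)/5)
(2286 + ((43 - 583) + D(37, -2)))*(N(-22, 70) - 2565) = (2286 + ((43 - 583) + (6/5 + 37 + (-2)^(3/2)/5)))*((2 - 3*(-22)) - 2565) = (2286 + (-540 + (6/5 + 37 + (-2*I*√2)/5)))*((2 + 66) - 2565) = (2286 + (-540 + (6/5 + 37 - 2*I*√2/5)))*(68 - 2565) = (2286 + (-540 + (191/5 - 2*I*√2/5)))*(-2497) = (2286 + (-2509/5 - 2*I*√2/5))*(-2497) = (8921/5 - 2*I*√2/5)*(-2497) = -22275737/5 + 4994*I*√2/5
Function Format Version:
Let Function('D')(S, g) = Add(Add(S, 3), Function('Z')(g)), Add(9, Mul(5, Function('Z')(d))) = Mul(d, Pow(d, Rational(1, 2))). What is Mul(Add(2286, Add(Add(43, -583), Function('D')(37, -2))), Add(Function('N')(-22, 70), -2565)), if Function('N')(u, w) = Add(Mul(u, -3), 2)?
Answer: Add(Rational(-22275737, 5), Mul(Rational(4994, 5), I, Pow(2, Rational(1, 2)))) ≈ Add(-4.4551e+6, Mul(1412.5, I))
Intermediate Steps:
Function('N')(u, w) = Add(2, Mul(-3, u)) (Function('N')(u, w) = Add(Mul(-3, u), 2) = Add(2, Mul(-3, u)))
Function('Z')(d) = Add(Rational(-9, 5), Mul(Rational(1, 5), Pow(d, Rational(3, 2)))) (Function('Z')(d) = Add(Rational(-9, 5), Mul(Rational(1, 5), Mul(d, Pow(d, Rational(1, 2))))) = Add(Rational(-9, 5), Mul(Rational(1, 5), Pow(d, Rational(3, 2)))))
Function('D')(S, g) = Add(Rational(6, 5), S, Mul(Rational(1, 5), Pow(g, Rational(3, 2)))) (Function('D')(S, g) = Add(Add(S, 3), Add(Rational(-9, 5), Mul(Rational(1, 5), Pow(g, Rational(3, 2))))) = Add(Add(3, S), Add(Rational(-9, 5), Mul(Rational(1, 5), Pow(g, Rational(3, 2))))) = Add(Rational(6, 5), S, Mul(Rational(1, 5), Pow(g, Rational(3, 2)))))
Mul(Add(2286, Add(Add(43, -583), Function('D')(37, -2))), Add(Function('N')(-22, 70), -2565)) = Mul(Add(2286, Add(Add(43, -583), Add(Rational(6, 5), 37, Mul(Rational(1, 5), Pow(-2, Rational(3, 2)))))), Add(Add(2, Mul(-3, -22)), -2565)) = Mul(Add(2286, Add(-540, Add(Rational(6, 5), 37, Mul(Rational(1, 5), Mul(-2, I, Pow(2, Rational(1, 2))))))), Add(Add(2, 66), -2565)) = Mul(Add(2286, Add(-540, Add(Rational(6, 5), 37, Mul(Rational(-2, 5), I, Pow(2, Rational(1, 2)))))), Add(68, -2565)) = Mul(Add(2286, Add(-540, Add(Rational(191, 5), Mul(Rational(-2, 5), I, Pow(2, Rational(1, 2)))))), -2497) = Mul(Add(2286, Add(Rational(-2509, 5), Mul(Rational(-2, 5), I, Pow(2, Rational(1, 2))))), -2497) = Mul(Add(Rational(8921, 5), Mul(Rational(-2, 5), I, Pow(2, Rational(1, 2)))), -2497) = Add(Rational(-22275737, 5), Mul(Rational(4994, 5), I, Pow(2, Rational(1, 2))))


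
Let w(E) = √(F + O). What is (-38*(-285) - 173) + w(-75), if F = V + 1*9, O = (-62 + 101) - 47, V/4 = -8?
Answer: 10657 + I*√31 ≈ 10657.0 + 5.5678*I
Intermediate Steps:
V = -32 (V = 4*(-8) = -32)
O = -8 (O = 39 - 47 = -8)
F = -23 (F = -32 + 1*9 = -32 + 9 = -23)
w(E) = I*√31 (w(E) = √(-23 - 8) = √(-31) = I*√31)
(-38*(-285) - 173) + w(-75) = (-38*(-285) - 173) + I*√31 = (10830 - 173) + I*√31 = 10657 + I*√31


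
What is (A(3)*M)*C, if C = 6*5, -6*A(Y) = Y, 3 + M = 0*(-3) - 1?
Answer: 60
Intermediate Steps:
M = -4 (M = -3 + (0*(-3) - 1) = -3 + (0 - 1) = -3 - 1 = -4)
A(Y) = -Y/6
C = 30
(A(3)*M)*C = (-1/6*3*(-4))*30 = -1/2*(-4)*30 = 2*30 = 60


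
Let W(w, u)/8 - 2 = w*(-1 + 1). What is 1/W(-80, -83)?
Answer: 1/16 ≈ 0.062500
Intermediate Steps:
W(w, u) = 16 (W(w, u) = 16 + 8*(w*(-1 + 1)) = 16 + 8*(w*0) = 16 + 8*0 = 16 + 0 = 16)
1/W(-80, -83) = 1/16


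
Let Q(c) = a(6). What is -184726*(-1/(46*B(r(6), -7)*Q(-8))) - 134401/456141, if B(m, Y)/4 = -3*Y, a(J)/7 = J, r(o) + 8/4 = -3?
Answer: 212413037/251789832 ≈ 0.84361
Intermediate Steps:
r(o) = -5 (r(o) = -2 - 3 = -5)
a(J) = 7*J
B(m, Y) = -12*Y (B(m, Y) = 4*(-3*Y) = -12*Y)
Q(c) = 42 (Q(c) = 7*6 = 42)
-184726*(-1/(46*B(r(6), -7)*Q(-8))) - 134401/456141 = -184726/(-(-552)*(-7)*42) - 134401/456141 = -184726/(-46*84*42) - 134401*1/456141 = -184726/((-3864*42)) - 134401/456141 = -184726/(-162288) - 134401/456141 = -184726*(-1/162288) - 134401/456141 = 92363/81144 - 134401/456141 = 212413037/251789832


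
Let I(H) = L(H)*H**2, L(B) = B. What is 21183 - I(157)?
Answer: -3848710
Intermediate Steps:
I(H) = H**3 (I(H) = H*H**2 = H**3)
21183 - I(157) = 21183 - 1*157**3 = 21183 - 1*3869893 = 21183 - 3869893 = -3848710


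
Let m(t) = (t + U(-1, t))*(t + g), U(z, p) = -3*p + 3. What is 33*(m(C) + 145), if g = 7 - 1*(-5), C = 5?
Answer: 858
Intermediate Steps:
U(z, p) = 3 - 3*p
g = 12 (g = 7 + 5 = 12)
m(t) = (3 - 2*t)*(12 + t) (m(t) = (t + (3 - 3*t))*(t + 12) = (3 - 2*t)*(12 + t))
33*(m(C) + 145) = 33*((36 - 21*5 - 2*5²) + 145) = 33*((36 - 105 - 2*25) + 145) = 33*((36 - 105 - 50) + 145) = 33*(-119 + 145) = 33*26 = 858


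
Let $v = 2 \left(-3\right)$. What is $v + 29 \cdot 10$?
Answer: $284$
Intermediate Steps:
$v = -6$
$v + 29 \cdot 10 = -6 + 29 \cdot 10 = -6 + 290 = 284$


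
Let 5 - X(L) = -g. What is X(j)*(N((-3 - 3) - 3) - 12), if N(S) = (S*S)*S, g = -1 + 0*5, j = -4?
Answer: -2964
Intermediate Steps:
g = -1 (g = -1 + 0 = -1)
N(S) = S**3 (N(S) = S**2*S = S**3)
X(L) = 4 (X(L) = 5 - (-1)*(-1) = 5 - 1*1 = 5 - 1 = 4)
X(j)*(N((-3 - 3) - 3) - 12) = 4*(((-3 - 3) - 3)**3 - 12) = 4*((-6 - 3)**3 - 12) = 4*((-9)**3 - 12) = 4*(-729 - 12) = 4*(-741) = -2964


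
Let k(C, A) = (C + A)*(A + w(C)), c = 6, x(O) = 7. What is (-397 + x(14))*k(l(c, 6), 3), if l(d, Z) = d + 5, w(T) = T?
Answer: -76440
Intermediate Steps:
l(d, Z) = 5 + d
k(C, A) = (A + C)² (k(C, A) = (C + A)*(A + C) = (A + C)*(A + C) = (A + C)²)
(-397 + x(14))*k(l(c, 6), 3) = (-397 + 7)*(3² + (5 + 6)² + 2*3*(5 + 6)) = -390*(9 + 11² + 2*3*11) = -390*(9 + 121 + 66) = -390*196 = -76440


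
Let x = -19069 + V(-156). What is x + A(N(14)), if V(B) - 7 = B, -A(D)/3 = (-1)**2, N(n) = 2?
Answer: -19221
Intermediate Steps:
A(D) = -3 (A(D) = -3*(-1)**2 = -3*1 = -3)
V(B) = 7 + B
x = -19218 (x = -19069 + (7 - 156) = -19069 - 149 = -19218)
x + A(N(14)) = -19218 - 3 = -19221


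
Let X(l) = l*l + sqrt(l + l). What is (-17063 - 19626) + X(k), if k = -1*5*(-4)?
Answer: -36289 + 2*sqrt(10) ≈ -36283.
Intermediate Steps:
k = 20 (k = -5*(-4) = 20)
X(l) = l**2 + sqrt(2)*sqrt(l) (X(l) = l**2 + sqrt(2*l) = l**2 + sqrt(2)*sqrt(l))
(-17063 - 19626) + X(k) = (-17063 - 19626) + (20**2 + sqrt(2)*sqrt(20)) = -36689 + (400 + sqrt(2)*(2*sqrt(5))) = -36689 + (400 + 2*sqrt(10)) = -36289 + 2*sqrt(10)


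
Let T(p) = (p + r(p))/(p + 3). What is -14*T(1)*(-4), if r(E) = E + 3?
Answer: 70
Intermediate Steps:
r(E) = 3 + E
T(p) = (3 + 2*p)/(3 + p) (T(p) = (p + (3 + p))/(p + 3) = (3 + 2*p)/(3 + p))
-14*T(1)*(-4) = -14*(3 + 2*1)/(3 + 1)*(-4) = -14*(3 + 2)/4*(-4) = -7*5/2*(-4) = -14*5/4*(-4) = -35/2*(-4) = 70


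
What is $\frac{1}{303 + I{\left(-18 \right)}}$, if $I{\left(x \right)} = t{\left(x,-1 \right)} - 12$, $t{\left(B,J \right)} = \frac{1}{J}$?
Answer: $\frac{1}{290} \approx 0.0034483$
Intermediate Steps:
$I{\left(x \right)} = -13$ ($I{\left(x \right)} = \frac{1}{-1} - 12 = -1 - 12 = -13$)
$\frac{1}{303 + I{\left(-18 \right)}} = \frac{1}{303 - 13} = \frac{1}{290}$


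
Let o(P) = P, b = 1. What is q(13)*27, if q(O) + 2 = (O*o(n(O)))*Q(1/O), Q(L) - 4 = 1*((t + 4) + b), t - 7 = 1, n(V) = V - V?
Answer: -54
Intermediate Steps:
n(V) = 0
t = 8 (t = 7 + 1 = 8)
Q(L) = 17 (Q(L) = 4 + 1*((8 + 4) + 1) = 4 + 1*(12 + 1) = 4 + 1*13 = 4 + 13 = 17)
q(O) = -2 (q(O) = -2 + (O*0)*17 = -2 + 0*17 = -2 + 0 = -2)
q(13)*27 = -2*27 = -54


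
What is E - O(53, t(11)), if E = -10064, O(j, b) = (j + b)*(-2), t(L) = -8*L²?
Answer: -11894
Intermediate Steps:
O(j, b) = -2*b - 2*j (O(j, b) = (b + j)*(-2) = -2*b - 2*j)
E - O(53, t(11)) = -10064 - (-(-16)*11² - 2*53) = -10064 - (-(-16)*121 - 106) = -10064 - (-2*(-968) - 106) = -10064 - (1936 - 106) = -10064 - 1*1830 = -10064 - 1830 = -11894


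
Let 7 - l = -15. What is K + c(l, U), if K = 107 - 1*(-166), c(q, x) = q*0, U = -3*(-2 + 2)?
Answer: 273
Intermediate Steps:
l = 22 (l = 7 - 1*(-15) = 7 + 15 = 22)
U = 0 (U = -3*0 = 0)
c(q, x) = 0
K = 273 (K = 107 + 166 = 273)
K + c(l, U) = 273 + 0 = 273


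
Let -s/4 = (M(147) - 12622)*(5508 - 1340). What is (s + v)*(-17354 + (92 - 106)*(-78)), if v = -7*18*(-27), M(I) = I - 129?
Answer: -3417252609980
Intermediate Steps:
M(I) = -129 + I
v = 3402 (v = -126*(-27) = 3402)
s = 210133888 (s = -4*((-129 + 147) - 12622)*(5508 - 1340) = -4*(18 - 12622)*4168 = -(-50416)*4168 = -4*(-52533472) = 210133888)
(s + v)*(-17354 + (92 - 106)*(-78)) = (210133888 + 3402)*(-17354 + (92 - 106)*(-78)) = 210137290*(-17354 - 14*(-78)) = 210137290*(-17354 + 1092) = 210137290*(-16262) = -3417252609980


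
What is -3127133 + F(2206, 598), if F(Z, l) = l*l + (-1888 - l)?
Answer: -2772015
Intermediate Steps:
F(Z, l) = -1888 + l**2 - l (F(Z, l) = l**2 + (-1888 - l) = -1888 + l**2 - l)
-3127133 + F(2206, 598) = -3127133 + (-1888 + 598**2 - 1*598) = -3127133 + (-1888 + 357604 - 598) = -3127133 + 355118 = -2772015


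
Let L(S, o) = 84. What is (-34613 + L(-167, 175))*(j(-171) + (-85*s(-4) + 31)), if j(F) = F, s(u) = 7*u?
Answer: -77344960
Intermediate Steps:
(-34613 + L(-167, 175))*(j(-171) + (-85*s(-4) + 31)) = (-34613 + 84)*(-171 + (-595*(-4) + 31)) = -34529*(-171 + (-85*(-28) + 31)) = -34529*(-171 + (2380 + 31)) = -34529*(-171 + 2411) = -34529*2240 = -77344960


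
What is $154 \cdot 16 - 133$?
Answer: $2331$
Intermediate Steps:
$154 \cdot 16 - 133 = 2464 - 133 = 2331$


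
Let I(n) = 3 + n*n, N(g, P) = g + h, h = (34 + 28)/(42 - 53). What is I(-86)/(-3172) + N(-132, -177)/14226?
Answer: -581321161/248186796 ≈ -2.3423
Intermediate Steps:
h = -62/11 (h = 62/(-11) = 62*(-1/11) = -62/11 ≈ -5.6364)
N(g, P) = -62/11 + g (N(g, P) = g - 62/11 = -62/11 + g)
I(n) = 3 + n**2
I(-86)/(-3172) + N(-132, -177)/14226 = (3 + (-86)**2)/(-3172) + (-62/11 - 132)/14226 = (3 + 7396)*(-1/3172) - 1514/11*1/14226 = 7399*(-1/3172) - 757/78243 = -7399/3172 - 757/78243 = -581321161/248186796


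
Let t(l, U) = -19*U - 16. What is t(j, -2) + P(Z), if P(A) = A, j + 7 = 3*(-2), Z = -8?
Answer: 14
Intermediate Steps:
j = -13 (j = -7 + 3*(-2) = -7 - 6 = -13)
t(l, U) = -16 - 19*U
t(j, -2) + P(Z) = (-16 - 19*(-2)) - 8 = (-16 + 38) - 8 = 22 - 8 = 14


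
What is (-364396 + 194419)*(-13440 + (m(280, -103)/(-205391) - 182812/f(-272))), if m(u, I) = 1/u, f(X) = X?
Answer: 2121767996810055939/977661160 ≈ 2.1702e+9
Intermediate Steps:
(-364396 + 194419)*(-13440 + (m(280, -103)/(-205391) - 182812/f(-272))) = (-364396 + 194419)*(-13440 + (1/(280*(-205391)) - 182812/(-272))) = -169977*(-13440 + ((1/280)*(-1/205391) - 182812*(-1/272))) = -169977*(-13440 + (-1/57509480 + 45703/68)) = -169977*(-13440 + 657088941093/977661160) = -169977*(-12482677049307/977661160) = 2121767996810055939/977661160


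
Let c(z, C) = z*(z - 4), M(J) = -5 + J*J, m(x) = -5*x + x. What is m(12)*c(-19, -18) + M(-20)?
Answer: -20581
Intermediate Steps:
m(x) = -4*x
M(J) = -5 + J**2
c(z, C) = z*(-4 + z)
m(12)*c(-19, -18) + M(-20) = (-4*12)*(-19*(-4 - 19)) + (-5 + (-20)**2) = -(-912)*(-23) + (-5 + 400) = -48*437 + 395 = -20976 + 395 = -20581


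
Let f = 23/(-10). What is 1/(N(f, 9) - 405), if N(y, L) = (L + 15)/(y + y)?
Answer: -23/9435 ≈ -0.0024377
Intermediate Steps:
f = -23/10 (f = 23*(-1/10) = -23/10 ≈ -2.3000)
N(y, L) = (15 + L)/(2*y) (N(y, L) = (15 + L)/((2*y)) = (15 + L)*(1/(2*y)) = (15 + L)/(2*y))
1/(N(f, 9) - 405) = 1/((15 + 9)/(2*(-23/10)) - 405) = 1/((1/2)*(-10/23)*24 - 405) = 1/(-120/23 - 405) = 1/(-9435/23) = -23/9435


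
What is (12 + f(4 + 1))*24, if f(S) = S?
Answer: 408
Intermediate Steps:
(12 + f(4 + 1))*24 = (12 + (4 + 1))*24 = (12 + 5)*24 = 17*24 = 408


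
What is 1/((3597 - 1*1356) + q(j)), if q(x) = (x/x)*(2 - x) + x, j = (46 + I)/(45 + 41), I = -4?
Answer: 1/2243 ≈ 0.00044583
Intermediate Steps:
j = 21/43 (j = (46 - 4)/(45 + 41) = 42/86 = 42*(1/86) = 21/43 ≈ 0.48837)
q(x) = 2 (q(x) = 1*(2 - x) + x = (2 - x) + x = 2)
1/((3597 - 1*1356) + q(j)) = 1/((3597 - 1*1356) + 2) = 1/((3597 - 1356) + 2) = 1/(2241 + 2) = 1/2243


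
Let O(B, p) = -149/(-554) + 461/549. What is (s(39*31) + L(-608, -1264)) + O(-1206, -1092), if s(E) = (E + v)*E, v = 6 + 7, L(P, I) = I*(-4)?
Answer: 450882791479/304146 ≈ 1.4825e+6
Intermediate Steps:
L(P, I) = -4*I
O(B, p) = 337195/304146 (O(B, p) = -149*(-1/554) + 461*(1/549) = 149/554 + 461/549 = 337195/304146)
v = 13
s(E) = E*(13 + E) (s(E) = (E + 13)*E = (13 + E)*E = E*(13 + E))
(s(39*31) + L(-608, -1264)) + O(-1206, -1092) = ((39*31)*(13 + 39*31) - 4*(-1264)) + 337195/304146 = (1209*(13 + 1209) + 5056) + 337195/304146 = (1209*1222 + 5056) + 337195/304146 = (1477398 + 5056) + 337195/304146 = 1482454 + 337195/304146 = 450882791479/304146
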